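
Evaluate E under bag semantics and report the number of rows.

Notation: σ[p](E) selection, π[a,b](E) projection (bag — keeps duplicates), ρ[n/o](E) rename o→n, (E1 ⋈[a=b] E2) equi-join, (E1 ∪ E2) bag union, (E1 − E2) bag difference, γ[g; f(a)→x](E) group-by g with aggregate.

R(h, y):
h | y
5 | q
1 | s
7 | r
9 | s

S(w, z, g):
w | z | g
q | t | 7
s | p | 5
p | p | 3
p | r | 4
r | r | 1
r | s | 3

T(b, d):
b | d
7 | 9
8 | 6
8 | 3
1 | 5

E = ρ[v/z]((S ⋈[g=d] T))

Per-node cardinality:
  S → 6
  T → 4
  (S ⋈[g=d] T) → 3
  ρ[v/z]((S ⋈[g=d] T)) → 3

|E| = 3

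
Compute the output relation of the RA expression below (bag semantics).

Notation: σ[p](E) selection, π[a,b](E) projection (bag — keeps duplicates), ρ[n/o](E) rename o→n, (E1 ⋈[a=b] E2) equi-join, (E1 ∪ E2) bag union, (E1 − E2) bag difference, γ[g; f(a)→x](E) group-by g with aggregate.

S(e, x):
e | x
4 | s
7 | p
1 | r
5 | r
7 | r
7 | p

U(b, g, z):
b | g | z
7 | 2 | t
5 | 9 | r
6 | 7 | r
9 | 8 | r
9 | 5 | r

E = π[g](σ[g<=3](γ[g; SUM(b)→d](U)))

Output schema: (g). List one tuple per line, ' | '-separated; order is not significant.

Per-node cardinality:
  U → 5
  γ[g; SUM(b)→d](U) → 5
  σ[g<=3](γ[g; SUM(b)→d](U)) → 1
  π[g](σ[g<=3](γ[g; SUM(b)→d](U))) → 1

== RESULT ==
g
2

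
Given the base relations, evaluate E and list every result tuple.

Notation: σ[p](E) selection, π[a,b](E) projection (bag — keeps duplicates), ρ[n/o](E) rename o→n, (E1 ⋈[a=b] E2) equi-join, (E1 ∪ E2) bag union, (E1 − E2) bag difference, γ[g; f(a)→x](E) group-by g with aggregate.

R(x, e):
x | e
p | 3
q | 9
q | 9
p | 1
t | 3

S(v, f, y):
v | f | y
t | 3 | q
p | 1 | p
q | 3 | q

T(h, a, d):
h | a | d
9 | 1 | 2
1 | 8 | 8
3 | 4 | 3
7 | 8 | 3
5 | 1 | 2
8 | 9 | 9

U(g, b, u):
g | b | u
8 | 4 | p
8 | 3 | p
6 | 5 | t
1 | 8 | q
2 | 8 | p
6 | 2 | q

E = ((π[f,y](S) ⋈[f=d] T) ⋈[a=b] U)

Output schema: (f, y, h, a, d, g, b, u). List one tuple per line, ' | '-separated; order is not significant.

Per-node cardinality:
  S → 3
  π[f,y](S) → 3
  T → 6
  (π[f,y](S) ⋈[f=d] T) → 4
  U → 6
  ((π[f,y](S) ⋈[f=d] T) ⋈[a=b] U) → 6

== RESULT ==
f | y | h | a | d | g | b | u
3 | q | 3 | 4 | 3 | 8 | 4 | p
3 | q | 3 | 4 | 3 | 8 | 4 | p
3 | q | 7 | 8 | 3 | 1 | 8 | q
3 | q | 7 | 8 | 3 | 1 | 8 | q
3 | q | 7 | 8 | 3 | 2 | 8 | p
3 | q | 7 | 8 | 3 | 2 | 8 | p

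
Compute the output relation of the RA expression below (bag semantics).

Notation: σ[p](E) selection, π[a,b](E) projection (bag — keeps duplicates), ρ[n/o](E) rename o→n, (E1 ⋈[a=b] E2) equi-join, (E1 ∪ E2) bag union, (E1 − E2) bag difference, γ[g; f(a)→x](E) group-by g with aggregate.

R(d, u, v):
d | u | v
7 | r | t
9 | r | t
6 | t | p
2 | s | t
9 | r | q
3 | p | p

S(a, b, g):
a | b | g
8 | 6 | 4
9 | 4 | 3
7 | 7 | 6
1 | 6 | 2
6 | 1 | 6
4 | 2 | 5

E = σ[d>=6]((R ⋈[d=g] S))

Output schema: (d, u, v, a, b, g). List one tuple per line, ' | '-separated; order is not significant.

Subexpression sizes:
  R → 6
  S → 6
  (R ⋈[d=g] S) → 4
  σ[d>=6]((R ⋈[d=g] S)) → 2

== RESULT ==
d | u | v | a | b | g
6 | t | p | 6 | 1 | 6
6 | t | p | 7 | 7 | 6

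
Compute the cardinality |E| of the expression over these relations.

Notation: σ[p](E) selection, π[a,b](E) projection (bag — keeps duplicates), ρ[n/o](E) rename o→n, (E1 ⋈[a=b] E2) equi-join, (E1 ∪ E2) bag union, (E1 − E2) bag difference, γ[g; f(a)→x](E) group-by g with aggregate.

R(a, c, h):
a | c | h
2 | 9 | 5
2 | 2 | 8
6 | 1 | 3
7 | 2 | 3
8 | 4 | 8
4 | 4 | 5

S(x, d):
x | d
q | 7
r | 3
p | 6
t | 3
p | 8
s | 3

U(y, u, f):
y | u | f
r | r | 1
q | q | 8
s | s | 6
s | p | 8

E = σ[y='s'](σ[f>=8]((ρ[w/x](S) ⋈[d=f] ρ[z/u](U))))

Stepwise |·|:
  S → 6
  ρ[w/x](S) → 6
  U → 4
  ρ[z/u](U) → 4
  (ρ[w/x](S) ⋈[d=f] ρ[z/u](U)) → 3
  σ[f>=8]((ρ[w/x](S) ⋈[d=f] ρ[z/u](U))) → 2
  σ[y='s'](σ[f>=8]((ρ[w/x](S) ⋈[d=f] ρ[z/u](U)))) → 1

|E| = 1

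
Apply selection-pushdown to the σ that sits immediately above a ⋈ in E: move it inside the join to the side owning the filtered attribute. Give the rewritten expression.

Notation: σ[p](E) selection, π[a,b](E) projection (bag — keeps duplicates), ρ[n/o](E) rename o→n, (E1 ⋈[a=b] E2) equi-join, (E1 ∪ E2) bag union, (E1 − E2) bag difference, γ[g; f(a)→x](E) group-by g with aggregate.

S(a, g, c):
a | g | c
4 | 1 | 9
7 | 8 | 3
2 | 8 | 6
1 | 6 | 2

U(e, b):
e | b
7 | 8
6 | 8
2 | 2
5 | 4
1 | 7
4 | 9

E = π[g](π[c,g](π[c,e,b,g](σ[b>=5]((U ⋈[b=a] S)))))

σ filters on b, owned by the left side.
E' = π[g](π[c,g](π[c,e,b,g]((σ[b>=5](U) ⋈[b=a] S))))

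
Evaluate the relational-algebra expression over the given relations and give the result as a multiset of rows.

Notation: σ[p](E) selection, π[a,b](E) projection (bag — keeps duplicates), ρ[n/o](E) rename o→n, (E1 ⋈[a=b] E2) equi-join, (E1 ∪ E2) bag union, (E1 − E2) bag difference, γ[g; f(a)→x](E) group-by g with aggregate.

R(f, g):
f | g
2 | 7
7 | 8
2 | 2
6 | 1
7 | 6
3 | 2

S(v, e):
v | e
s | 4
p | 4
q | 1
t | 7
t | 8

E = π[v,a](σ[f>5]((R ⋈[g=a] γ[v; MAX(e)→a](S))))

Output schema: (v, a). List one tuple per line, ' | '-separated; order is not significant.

Row counts bottom-up:
  R → 6
  S → 5
  γ[v; MAX(e)→a](S) → 4
  (R ⋈[g=a] γ[v; MAX(e)→a](S)) → 2
  σ[f>5]((R ⋈[g=a] γ[v; MAX(e)→a](S))) → 2
  π[v,a](σ[f>5]((R ⋈[g=a] γ[v; MAX(e)→a](S)))) → 2

== RESULT ==
v | a
q | 1
t | 8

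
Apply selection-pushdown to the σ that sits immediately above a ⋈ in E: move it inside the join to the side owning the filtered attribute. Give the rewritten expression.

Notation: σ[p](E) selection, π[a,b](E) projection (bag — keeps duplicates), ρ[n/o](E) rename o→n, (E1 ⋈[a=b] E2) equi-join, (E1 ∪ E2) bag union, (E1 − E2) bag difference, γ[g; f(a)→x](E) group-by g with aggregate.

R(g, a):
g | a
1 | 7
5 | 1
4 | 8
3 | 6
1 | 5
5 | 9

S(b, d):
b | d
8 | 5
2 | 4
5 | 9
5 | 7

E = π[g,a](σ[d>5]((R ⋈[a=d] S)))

σ filters on d, owned by the right side.
E' = π[g,a]((R ⋈[a=d] σ[d>5](S)))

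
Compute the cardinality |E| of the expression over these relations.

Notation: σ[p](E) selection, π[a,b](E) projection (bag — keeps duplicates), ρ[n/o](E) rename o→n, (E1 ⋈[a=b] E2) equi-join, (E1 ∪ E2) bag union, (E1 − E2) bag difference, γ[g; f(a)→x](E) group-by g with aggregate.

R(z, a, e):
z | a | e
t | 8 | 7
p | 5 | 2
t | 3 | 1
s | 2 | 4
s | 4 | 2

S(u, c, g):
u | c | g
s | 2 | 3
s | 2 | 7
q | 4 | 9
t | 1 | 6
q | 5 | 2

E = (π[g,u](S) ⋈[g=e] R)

Per-node cardinality:
  S → 5
  π[g,u](S) → 5
  R → 5
  (π[g,u](S) ⋈[g=e] R) → 3

|E| = 3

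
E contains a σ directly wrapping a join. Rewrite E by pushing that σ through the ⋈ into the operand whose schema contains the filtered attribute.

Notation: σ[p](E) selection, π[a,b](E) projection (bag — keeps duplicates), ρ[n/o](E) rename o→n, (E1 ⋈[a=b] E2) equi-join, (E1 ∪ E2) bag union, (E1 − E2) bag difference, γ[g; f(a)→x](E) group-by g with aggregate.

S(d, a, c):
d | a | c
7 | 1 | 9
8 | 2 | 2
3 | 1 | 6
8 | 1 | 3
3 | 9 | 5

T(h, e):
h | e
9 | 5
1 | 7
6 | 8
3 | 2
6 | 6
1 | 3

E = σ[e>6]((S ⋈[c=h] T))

σ filters on e, owned by the right side.
E' = (S ⋈[c=h] σ[e>6](T))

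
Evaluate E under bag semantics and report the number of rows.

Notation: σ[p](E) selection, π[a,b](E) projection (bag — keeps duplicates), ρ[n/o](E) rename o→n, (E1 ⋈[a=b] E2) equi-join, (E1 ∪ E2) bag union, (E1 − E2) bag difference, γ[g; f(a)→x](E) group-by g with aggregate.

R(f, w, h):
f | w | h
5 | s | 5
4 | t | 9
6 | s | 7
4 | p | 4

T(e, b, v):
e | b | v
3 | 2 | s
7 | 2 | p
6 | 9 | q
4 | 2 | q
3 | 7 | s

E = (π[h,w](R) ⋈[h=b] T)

Per-node cardinality:
  R → 4
  π[h,w](R) → 4
  T → 5
  (π[h,w](R) ⋈[h=b] T) → 2

|E| = 2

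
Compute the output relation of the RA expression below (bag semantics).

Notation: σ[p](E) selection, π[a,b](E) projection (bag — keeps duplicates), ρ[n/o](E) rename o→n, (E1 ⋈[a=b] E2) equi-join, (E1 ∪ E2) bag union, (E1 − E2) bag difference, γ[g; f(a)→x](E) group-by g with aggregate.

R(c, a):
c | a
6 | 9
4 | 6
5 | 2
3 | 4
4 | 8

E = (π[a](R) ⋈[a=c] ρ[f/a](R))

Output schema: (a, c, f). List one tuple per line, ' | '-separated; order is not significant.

Row counts bottom-up:
  R → 5
  π[a](R) → 5
  R → 5
  ρ[f/a](R) → 5
  (π[a](R) ⋈[a=c] ρ[f/a](R)) → 3

== RESULT ==
a | c | f
4 | 4 | 6
4 | 4 | 8
6 | 6 | 9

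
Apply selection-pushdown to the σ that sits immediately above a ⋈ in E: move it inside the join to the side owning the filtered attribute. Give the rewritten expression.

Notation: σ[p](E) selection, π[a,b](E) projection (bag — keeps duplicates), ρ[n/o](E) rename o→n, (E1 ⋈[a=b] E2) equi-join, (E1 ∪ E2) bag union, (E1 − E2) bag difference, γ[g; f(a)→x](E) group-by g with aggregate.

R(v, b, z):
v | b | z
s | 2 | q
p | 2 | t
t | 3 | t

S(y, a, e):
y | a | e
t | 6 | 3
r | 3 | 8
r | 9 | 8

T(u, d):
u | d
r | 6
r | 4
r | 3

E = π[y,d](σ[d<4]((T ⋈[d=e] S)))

σ filters on d, owned by the left side.
E' = π[y,d]((σ[d<4](T) ⋈[d=e] S))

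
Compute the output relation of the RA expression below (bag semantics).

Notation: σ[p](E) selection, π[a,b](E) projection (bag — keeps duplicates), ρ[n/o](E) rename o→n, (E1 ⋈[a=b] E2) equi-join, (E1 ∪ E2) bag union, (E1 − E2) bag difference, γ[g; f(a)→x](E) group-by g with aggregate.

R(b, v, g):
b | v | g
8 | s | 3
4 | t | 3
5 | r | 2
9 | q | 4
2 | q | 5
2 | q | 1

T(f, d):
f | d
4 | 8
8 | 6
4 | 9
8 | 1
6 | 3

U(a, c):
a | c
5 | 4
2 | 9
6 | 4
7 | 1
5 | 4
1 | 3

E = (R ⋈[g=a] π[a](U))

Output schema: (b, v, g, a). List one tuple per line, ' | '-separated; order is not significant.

Per-node cardinality:
  R → 6
  U → 6
  π[a](U) → 6
  (R ⋈[g=a] π[a](U)) → 4

== RESULT ==
b | v | g | a
2 | q | 1 | 1
2 | q | 5 | 5
2 | q | 5 | 5
5 | r | 2 | 2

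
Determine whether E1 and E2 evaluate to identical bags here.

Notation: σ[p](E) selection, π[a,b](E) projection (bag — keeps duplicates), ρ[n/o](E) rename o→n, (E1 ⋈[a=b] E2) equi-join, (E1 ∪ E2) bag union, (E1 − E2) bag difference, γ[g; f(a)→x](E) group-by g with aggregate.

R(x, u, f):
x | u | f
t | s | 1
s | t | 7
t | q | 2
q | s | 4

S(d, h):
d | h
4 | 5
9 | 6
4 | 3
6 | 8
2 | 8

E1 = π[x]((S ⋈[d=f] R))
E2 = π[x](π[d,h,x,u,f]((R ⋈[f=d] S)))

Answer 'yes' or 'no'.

E1 stepwise |·|:
  S → 5
  R → 4
  (S ⋈[d=f] R) → 3
  π[x]((S ⋈[d=f] R)) → 3
E2 stepwise |·|:
  R → 4
  S → 5
  (R ⋈[f=d] S) → 3
  π[d,h,x,u,f]((R ⋈[f=d] S)) → 3
  π[x](π[d,h,x,u,f]((R ⋈[f=d] S))) → 3

E1 and E2 produce the same multiset:
x
q
q
t

yes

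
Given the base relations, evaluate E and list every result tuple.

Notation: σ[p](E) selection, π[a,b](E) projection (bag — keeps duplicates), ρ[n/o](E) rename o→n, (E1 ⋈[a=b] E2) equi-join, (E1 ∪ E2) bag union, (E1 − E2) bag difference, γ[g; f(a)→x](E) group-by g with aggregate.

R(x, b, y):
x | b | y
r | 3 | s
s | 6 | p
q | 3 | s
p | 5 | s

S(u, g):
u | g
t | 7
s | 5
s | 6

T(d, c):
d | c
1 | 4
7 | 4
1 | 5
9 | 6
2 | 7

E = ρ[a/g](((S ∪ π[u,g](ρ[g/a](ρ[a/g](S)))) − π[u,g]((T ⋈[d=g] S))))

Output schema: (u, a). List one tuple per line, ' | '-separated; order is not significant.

Stepwise |·|:
  S → 3
  S → 3
  ρ[a/g](S) → 3
  ρ[g/a](ρ[a/g](S)) → 3
  π[u,g](ρ[g/a](ρ[a/g](S))) → 3
  (S ∪ π[u,g](ρ[g/a](ρ[a/g](S)))) → 6
  T → 5
  S → 3
  (T ⋈[d=g] S) → 1
  π[u,g]((T ⋈[d=g] S)) → 1
  ((S ∪ π[u,g](ρ[g/a](ρ[a/g](S)))) − π[u,g]((T ⋈[d=g] S))) → 5
  ρ[a/g](((S ∪ π[u,g](ρ[g/a](ρ[a/g](S)))) − π[u,g]((T ⋈[d=g] S)))) → 5

== RESULT ==
u | a
s | 5
s | 5
s | 6
s | 6
t | 7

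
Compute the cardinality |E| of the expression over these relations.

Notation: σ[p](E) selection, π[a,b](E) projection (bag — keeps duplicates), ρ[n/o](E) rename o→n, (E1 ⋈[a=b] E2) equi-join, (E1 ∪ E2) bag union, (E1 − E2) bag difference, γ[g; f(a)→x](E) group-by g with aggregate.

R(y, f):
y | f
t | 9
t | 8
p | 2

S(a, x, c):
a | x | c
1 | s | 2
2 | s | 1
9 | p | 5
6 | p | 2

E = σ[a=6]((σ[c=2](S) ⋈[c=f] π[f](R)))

Subexpression sizes:
  S → 4
  σ[c=2](S) → 2
  R → 3
  π[f](R) → 3
  (σ[c=2](S) ⋈[c=f] π[f](R)) → 2
  σ[a=6]((σ[c=2](S) ⋈[c=f] π[f](R))) → 1

|E| = 1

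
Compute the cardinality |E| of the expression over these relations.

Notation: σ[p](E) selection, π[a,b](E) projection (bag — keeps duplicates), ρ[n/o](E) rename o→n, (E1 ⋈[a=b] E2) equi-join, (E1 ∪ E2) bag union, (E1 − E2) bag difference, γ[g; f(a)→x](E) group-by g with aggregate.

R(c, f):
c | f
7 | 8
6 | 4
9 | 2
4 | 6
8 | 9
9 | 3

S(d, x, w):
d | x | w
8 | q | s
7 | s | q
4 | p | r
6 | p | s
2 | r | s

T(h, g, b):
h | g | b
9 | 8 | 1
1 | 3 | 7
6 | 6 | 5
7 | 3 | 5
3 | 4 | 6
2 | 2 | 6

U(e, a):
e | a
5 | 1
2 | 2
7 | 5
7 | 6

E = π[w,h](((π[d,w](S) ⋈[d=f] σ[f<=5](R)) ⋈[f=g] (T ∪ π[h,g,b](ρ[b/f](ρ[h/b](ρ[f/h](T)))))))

Per-node cardinality:
  S → 5
  π[d,w](S) → 5
  R → 6
  σ[f<=5](R) → 3
  (π[d,w](S) ⋈[d=f] σ[f<=5](R)) → 2
  T → 6
  T → 6
  ρ[f/h](T) → 6
  ρ[h/b](ρ[f/h](T)) → 6
  ρ[b/f](ρ[h/b](ρ[f/h](T))) → 6
  π[h,g,b](ρ[b/f](ρ[h/b](ρ[f/h](T)))) → 6
  (T ∪ π[h,g,b](ρ[b/f](ρ[h/b](ρ[f/h](T))))) → 12
  ((π[d,w](S) ⋈[d=f] σ[f<=5](R)) ⋈[f=g] (T ∪ π[h,g,b](ρ[b/f](ρ[h/b](ρ[f/h](T)))))) → 4
  π[w,h](((π[d,w](S) ⋈[d=f] σ[f<=5](R)) ⋈[f=g] (T ∪ π[h,g,b](ρ[b/f](ρ[h/b](ρ[f/h](T))))))) → 4

|E| = 4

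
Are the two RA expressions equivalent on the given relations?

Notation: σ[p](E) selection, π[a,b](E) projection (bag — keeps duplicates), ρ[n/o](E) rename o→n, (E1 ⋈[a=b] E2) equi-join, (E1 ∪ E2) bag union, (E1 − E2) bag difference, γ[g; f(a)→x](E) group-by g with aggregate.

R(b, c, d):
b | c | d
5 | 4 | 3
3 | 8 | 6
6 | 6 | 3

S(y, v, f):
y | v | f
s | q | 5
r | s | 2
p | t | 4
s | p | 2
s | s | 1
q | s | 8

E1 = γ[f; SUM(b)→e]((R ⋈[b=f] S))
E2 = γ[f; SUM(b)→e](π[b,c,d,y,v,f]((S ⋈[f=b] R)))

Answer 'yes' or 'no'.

E1 stepwise |·|:
  R → 3
  S → 6
  (R ⋈[b=f] S) → 1
  γ[f; SUM(b)→e]((R ⋈[b=f] S)) → 1
E2 stepwise |·|:
  S → 6
  R → 3
  (S ⋈[f=b] R) → 1
  π[b,c,d,y,v,f]((S ⋈[f=b] R)) → 1
  γ[f; SUM(b)→e](π[b,c,d,y,v,f]((S ⋈[f=b] R))) → 1

E1 and E2 produce the same multiset:
f | e
5 | 5

yes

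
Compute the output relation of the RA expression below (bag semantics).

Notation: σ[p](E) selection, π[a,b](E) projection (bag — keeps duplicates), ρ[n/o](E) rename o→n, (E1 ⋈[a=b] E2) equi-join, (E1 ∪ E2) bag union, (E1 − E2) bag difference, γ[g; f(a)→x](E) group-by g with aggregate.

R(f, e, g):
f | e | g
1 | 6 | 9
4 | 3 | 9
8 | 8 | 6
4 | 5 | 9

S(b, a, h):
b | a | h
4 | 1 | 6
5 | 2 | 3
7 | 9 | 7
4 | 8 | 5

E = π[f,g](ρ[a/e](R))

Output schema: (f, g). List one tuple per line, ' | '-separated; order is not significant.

Row counts bottom-up:
  R → 4
  ρ[a/e](R) → 4
  π[f,g](ρ[a/e](R)) → 4

== RESULT ==
f | g
1 | 9
4 | 9
4 | 9
8 | 6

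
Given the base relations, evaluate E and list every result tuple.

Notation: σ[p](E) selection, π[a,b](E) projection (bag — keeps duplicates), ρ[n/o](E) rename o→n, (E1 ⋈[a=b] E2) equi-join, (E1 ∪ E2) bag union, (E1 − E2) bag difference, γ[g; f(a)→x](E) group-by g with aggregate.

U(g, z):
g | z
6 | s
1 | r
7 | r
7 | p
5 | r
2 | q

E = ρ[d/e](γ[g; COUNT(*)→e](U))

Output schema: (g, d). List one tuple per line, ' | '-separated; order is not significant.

Row counts bottom-up:
  U → 6
  γ[g; COUNT(*)→e](U) → 5
  ρ[d/e](γ[g; COUNT(*)→e](U)) → 5

== RESULT ==
g | d
1 | 1
2 | 1
5 | 1
6 | 1
7 | 2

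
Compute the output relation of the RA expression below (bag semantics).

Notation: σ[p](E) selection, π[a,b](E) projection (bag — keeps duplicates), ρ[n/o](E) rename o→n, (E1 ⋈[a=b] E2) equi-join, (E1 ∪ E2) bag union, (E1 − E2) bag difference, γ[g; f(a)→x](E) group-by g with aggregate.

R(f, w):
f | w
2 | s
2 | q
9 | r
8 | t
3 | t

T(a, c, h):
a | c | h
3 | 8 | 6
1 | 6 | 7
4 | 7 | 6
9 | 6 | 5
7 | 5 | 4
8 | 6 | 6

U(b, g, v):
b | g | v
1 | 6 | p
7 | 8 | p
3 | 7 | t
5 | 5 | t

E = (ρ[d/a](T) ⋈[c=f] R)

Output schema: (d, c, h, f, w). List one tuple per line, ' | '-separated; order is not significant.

Subexpression sizes:
  T → 6
  ρ[d/a](T) → 6
  R → 5
  (ρ[d/a](T) ⋈[c=f] R) → 1

== RESULT ==
d | c | h | f | w
3 | 8 | 6 | 8 | t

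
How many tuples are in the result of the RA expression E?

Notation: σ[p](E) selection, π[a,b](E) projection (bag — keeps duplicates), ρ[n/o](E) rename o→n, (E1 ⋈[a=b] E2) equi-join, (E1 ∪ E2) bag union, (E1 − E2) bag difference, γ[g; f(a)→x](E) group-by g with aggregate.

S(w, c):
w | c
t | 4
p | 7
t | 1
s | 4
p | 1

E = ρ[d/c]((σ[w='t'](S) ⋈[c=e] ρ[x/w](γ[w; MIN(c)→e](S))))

Per-node cardinality:
  S → 5
  σ[w='t'](S) → 2
  S → 5
  γ[w; MIN(c)→e](S) → 3
  ρ[x/w](γ[w; MIN(c)→e](S)) → 3
  (σ[w='t'](S) ⋈[c=e] ρ[x/w](γ[w; MIN(c)→e](S))) → 3
  ρ[d/c]((σ[w='t'](S) ⋈[c=e] ρ[x/w](γ[w; MIN(c)→e](S)))) → 3

|E| = 3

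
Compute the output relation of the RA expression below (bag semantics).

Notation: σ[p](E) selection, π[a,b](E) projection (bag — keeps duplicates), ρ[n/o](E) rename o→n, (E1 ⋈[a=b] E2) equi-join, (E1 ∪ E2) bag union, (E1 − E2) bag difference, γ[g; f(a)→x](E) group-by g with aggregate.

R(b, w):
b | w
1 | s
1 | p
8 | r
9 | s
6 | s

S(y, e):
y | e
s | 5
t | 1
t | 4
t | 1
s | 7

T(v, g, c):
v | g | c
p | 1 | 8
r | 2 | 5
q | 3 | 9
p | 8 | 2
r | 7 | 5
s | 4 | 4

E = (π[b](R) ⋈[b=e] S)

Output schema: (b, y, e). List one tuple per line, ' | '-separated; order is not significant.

Subexpression sizes:
  R → 5
  π[b](R) → 5
  S → 5
  (π[b](R) ⋈[b=e] S) → 4

== RESULT ==
b | y | e
1 | t | 1
1 | t | 1
1 | t | 1
1 | t | 1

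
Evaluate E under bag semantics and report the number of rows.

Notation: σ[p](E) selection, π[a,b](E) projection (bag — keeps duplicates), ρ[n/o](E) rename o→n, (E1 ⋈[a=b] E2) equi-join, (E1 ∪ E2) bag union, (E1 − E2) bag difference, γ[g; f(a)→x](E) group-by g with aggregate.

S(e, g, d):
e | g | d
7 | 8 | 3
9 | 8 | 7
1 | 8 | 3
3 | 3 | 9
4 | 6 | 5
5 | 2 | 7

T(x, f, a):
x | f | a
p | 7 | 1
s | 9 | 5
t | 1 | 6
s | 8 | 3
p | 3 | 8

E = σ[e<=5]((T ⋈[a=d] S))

Row counts bottom-up:
  T → 5
  S → 6
  (T ⋈[a=d] S) → 3
  σ[e<=5]((T ⋈[a=d] S)) → 2

|E| = 2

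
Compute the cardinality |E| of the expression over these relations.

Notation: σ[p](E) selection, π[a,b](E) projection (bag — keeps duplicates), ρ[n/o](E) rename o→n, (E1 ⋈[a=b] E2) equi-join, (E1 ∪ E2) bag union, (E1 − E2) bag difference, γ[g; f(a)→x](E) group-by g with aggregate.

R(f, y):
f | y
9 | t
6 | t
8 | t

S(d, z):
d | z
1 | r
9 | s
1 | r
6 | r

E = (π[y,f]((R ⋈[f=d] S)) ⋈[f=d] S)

Stepwise |·|:
  R → 3
  S → 4
  (R ⋈[f=d] S) → 2
  π[y,f]((R ⋈[f=d] S)) → 2
  S → 4
  (π[y,f]((R ⋈[f=d] S)) ⋈[f=d] S) → 2

|E| = 2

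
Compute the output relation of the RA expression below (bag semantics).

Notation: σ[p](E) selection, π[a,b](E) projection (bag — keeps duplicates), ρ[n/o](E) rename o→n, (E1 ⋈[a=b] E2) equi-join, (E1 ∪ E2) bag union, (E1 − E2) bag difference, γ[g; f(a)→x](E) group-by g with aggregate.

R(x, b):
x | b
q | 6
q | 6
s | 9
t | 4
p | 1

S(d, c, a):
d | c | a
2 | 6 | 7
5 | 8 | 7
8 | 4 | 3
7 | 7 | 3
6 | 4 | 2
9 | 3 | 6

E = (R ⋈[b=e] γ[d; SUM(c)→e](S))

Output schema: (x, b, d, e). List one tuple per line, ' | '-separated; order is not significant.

Stepwise |·|:
  R → 5
  S → 6
  γ[d; SUM(c)→e](S) → 6
  (R ⋈[b=e] γ[d; SUM(c)→e](S)) → 4

== RESULT ==
x | b | d | e
q | 6 | 2 | 6
q | 6 | 2 | 6
t | 4 | 6 | 4
t | 4 | 8 | 4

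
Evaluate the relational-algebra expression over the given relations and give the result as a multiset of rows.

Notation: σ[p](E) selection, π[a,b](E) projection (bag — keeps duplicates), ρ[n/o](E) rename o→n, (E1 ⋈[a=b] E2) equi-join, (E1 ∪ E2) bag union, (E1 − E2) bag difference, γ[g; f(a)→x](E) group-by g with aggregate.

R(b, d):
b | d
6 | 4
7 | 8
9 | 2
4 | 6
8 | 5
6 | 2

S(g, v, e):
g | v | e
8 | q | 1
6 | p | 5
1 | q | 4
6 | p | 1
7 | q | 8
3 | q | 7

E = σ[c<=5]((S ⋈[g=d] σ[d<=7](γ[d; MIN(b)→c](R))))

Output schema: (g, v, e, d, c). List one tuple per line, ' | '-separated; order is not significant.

Row counts bottom-up:
  S → 6
  R → 6
  γ[d; MIN(b)→c](R) → 5
  σ[d<=7](γ[d; MIN(b)→c](R)) → 4
  (S ⋈[g=d] σ[d<=7](γ[d; MIN(b)→c](R))) → 2
  σ[c<=5]((S ⋈[g=d] σ[d<=7](γ[d; MIN(b)→c](R)))) → 2

== RESULT ==
g | v | e | d | c
6 | p | 1 | 6 | 4
6 | p | 5 | 6 | 4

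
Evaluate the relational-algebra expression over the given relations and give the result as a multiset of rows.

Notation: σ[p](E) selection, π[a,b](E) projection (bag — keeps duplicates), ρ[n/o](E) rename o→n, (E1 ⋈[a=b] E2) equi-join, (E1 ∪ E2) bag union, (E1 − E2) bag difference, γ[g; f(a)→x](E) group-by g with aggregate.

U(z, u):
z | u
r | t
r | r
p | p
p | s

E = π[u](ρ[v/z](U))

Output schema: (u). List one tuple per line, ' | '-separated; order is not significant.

Subexpression sizes:
  U → 4
  ρ[v/z](U) → 4
  π[u](ρ[v/z](U)) → 4

== RESULT ==
u
p
r
s
t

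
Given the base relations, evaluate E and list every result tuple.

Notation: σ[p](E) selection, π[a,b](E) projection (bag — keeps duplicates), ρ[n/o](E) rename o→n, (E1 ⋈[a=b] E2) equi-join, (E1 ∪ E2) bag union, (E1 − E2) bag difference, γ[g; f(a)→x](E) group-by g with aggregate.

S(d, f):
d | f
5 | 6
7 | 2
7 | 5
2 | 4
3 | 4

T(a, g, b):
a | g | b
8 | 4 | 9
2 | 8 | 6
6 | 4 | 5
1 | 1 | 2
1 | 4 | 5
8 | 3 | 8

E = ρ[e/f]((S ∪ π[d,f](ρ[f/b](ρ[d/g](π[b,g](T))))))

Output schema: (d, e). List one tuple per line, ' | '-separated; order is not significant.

Row counts bottom-up:
  S → 5
  T → 6
  π[b,g](T) → 6
  ρ[d/g](π[b,g](T)) → 6
  ρ[f/b](ρ[d/g](π[b,g](T))) → 6
  π[d,f](ρ[f/b](ρ[d/g](π[b,g](T)))) → 6
  (S ∪ π[d,f](ρ[f/b](ρ[d/g](π[b,g](T))))) → 11
  ρ[e/f]((S ∪ π[d,f](ρ[f/b](ρ[d/g](π[b,g](T)))))) → 11

== RESULT ==
d | e
1 | 2
2 | 4
3 | 4
3 | 8
4 | 5
4 | 5
4 | 9
5 | 6
7 | 2
7 | 5
8 | 6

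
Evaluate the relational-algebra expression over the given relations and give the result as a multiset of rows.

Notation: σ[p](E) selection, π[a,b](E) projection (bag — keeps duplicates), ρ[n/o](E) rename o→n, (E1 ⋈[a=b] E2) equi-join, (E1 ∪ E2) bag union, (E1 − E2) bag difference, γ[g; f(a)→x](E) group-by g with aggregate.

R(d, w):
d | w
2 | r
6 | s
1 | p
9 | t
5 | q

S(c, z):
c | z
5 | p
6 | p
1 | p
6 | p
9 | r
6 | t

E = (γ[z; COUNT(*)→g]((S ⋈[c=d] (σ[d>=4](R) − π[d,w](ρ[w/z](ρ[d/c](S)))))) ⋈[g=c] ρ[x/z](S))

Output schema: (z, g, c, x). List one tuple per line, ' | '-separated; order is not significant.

Subexpression sizes:
  S → 6
  R → 5
  σ[d>=4](R) → 3
  S → 6
  ρ[d/c](S) → 6
  ρ[w/z](ρ[d/c](S)) → 6
  π[d,w](ρ[w/z](ρ[d/c](S))) → 6
  (σ[d>=4](R) − π[d,w](ρ[w/z](ρ[d/c](S)))) → 3
  (S ⋈[c=d] (σ[d>=4](R) − π[d,w](ρ[w/z](ρ[d/c](S))))) → 5
  γ[z; COUNT(*)→g]((S ⋈[c=d] (σ[d>=4](R) − π[d,w](ρ[w/z](ρ[d/c](S)))))) → 3
  S → 6
  ρ[x/z](S) → 6
  (γ[z; COUNT(*)→g]((S ⋈[c=d] (σ[d>=4](R) − π[d,w](ρ[w/z](ρ[d/c](S)))))) ⋈[g=c] ρ[x/z](S)) → 2

== RESULT ==
z | g | c | x
r | 1 | 1 | p
t | 1 | 1 | p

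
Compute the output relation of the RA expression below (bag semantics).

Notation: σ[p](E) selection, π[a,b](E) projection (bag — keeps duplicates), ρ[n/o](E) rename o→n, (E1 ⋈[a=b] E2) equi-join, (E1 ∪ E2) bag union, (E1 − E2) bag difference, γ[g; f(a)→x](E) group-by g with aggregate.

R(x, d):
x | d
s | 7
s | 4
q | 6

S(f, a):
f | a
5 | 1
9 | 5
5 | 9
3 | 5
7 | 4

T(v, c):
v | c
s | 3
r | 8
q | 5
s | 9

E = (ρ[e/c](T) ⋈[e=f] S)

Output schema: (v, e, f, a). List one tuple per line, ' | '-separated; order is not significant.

Per-node cardinality:
  T → 4
  ρ[e/c](T) → 4
  S → 5
  (ρ[e/c](T) ⋈[e=f] S) → 4

== RESULT ==
v | e | f | a
q | 5 | 5 | 1
q | 5 | 5 | 9
s | 3 | 3 | 5
s | 9 | 9 | 5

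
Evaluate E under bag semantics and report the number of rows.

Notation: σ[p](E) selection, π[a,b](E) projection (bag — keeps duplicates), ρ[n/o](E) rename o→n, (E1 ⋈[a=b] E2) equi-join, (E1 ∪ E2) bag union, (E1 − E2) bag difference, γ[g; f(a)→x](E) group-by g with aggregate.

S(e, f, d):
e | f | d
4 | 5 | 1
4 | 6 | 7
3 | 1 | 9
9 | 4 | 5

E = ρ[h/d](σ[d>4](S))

Per-node cardinality:
  S → 4
  σ[d>4](S) → 3
  ρ[h/d](σ[d>4](S)) → 3

|E| = 3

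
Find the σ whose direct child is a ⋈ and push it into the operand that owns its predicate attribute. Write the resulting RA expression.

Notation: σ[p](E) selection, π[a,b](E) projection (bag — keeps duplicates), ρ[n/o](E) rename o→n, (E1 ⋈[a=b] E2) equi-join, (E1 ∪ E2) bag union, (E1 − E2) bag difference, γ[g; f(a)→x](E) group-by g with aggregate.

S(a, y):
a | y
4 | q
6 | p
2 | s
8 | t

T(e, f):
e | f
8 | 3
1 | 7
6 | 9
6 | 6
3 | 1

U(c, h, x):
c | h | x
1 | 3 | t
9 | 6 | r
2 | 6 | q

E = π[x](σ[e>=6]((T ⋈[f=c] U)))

σ filters on e, owned by the left side.
E' = π[x]((σ[e>=6](T) ⋈[f=c] U))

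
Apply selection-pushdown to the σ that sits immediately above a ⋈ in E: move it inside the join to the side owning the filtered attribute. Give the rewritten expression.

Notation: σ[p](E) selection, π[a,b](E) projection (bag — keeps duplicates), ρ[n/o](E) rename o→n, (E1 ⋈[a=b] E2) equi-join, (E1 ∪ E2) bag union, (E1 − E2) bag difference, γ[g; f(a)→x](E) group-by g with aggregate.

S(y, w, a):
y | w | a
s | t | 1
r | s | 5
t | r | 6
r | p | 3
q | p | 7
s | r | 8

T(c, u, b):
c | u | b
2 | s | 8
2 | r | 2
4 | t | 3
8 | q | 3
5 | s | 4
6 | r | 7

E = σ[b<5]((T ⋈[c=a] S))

σ filters on b, owned by the left side.
E' = (σ[b<5](T) ⋈[c=a] S)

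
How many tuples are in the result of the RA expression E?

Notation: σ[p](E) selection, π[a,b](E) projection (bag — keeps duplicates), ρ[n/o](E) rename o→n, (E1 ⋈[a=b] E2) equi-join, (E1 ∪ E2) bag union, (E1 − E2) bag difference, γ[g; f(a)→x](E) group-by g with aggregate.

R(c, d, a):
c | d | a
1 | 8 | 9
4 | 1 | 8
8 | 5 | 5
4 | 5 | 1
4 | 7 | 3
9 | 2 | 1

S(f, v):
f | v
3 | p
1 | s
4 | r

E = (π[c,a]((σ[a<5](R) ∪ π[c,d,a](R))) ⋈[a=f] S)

Stepwise |·|:
  R → 6
  σ[a<5](R) → 3
  R → 6
  π[c,d,a](R) → 6
  (σ[a<5](R) ∪ π[c,d,a](R)) → 9
  π[c,a]((σ[a<5](R) ∪ π[c,d,a](R))) → 9
  S → 3
  (π[c,a]((σ[a<5](R) ∪ π[c,d,a](R))) ⋈[a=f] S) → 6

|E| = 6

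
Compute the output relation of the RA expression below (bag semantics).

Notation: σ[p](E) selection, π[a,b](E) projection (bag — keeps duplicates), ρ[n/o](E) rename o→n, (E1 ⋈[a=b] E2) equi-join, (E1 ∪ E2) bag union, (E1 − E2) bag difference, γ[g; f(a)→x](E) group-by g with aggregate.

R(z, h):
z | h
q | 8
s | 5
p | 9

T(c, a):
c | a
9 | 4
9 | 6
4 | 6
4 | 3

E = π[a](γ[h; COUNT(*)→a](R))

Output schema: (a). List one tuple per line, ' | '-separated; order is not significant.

Row counts bottom-up:
  R → 3
  γ[h; COUNT(*)→a](R) → 3
  π[a](γ[h; COUNT(*)→a](R)) → 3

== RESULT ==
a
1
1
1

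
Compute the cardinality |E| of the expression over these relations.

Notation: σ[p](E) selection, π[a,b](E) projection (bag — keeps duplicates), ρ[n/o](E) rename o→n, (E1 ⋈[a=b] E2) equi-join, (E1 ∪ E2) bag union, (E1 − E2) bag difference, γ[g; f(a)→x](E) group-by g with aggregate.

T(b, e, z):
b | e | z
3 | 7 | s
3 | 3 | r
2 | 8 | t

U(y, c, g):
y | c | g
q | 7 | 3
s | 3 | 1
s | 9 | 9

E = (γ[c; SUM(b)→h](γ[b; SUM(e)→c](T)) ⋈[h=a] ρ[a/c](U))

Row counts bottom-up:
  T → 3
  γ[b; SUM(e)→c](T) → 2
  γ[c; SUM(b)→h](γ[b; SUM(e)→c](T)) → 2
  U → 3
  ρ[a/c](U) → 3
  (γ[c; SUM(b)→h](γ[b; SUM(e)→c](T)) ⋈[h=a] ρ[a/c](U)) → 1

|E| = 1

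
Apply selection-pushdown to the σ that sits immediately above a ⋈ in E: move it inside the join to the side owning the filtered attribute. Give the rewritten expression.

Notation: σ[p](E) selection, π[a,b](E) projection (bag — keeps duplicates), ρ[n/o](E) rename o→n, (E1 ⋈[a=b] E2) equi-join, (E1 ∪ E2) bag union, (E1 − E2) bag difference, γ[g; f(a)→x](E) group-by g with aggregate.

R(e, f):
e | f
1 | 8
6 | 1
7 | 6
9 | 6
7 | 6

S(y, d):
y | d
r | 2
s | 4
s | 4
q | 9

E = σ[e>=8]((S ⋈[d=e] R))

σ filters on e, owned by the right side.
E' = (S ⋈[d=e] σ[e>=8](R))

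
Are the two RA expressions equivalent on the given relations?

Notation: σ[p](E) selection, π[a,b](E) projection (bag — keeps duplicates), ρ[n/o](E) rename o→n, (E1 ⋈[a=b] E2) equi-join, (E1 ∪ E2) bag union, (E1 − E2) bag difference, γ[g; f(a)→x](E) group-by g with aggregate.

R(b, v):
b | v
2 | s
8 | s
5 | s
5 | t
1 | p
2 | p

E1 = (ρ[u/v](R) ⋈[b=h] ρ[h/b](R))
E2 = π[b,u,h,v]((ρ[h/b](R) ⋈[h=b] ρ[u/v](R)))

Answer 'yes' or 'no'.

E1 per-node cardinality:
  R → 6
  ρ[u/v](R) → 6
  R → 6
  ρ[h/b](R) → 6
  (ρ[u/v](R) ⋈[b=h] ρ[h/b](R)) → 10
E2 per-node cardinality:
  R → 6
  ρ[h/b](R) → 6
  R → 6
  ρ[u/v](R) → 6
  (ρ[h/b](R) ⋈[h=b] ρ[u/v](R)) → 10
  π[b,u,h,v]((ρ[h/b](R) ⋈[h=b] ρ[u/v](R))) → 10

E1 and E2 produce the same multiset:
b | u | h | v
1 | p | 1 | p
2 | p | 2 | p
2 | p | 2 | s
2 | s | 2 | p
2 | s | 2 | s
5 | s | 5 | s
5 | s | 5 | t
5 | t | 5 | s
5 | t | 5 | t
8 | s | 8 | s

yes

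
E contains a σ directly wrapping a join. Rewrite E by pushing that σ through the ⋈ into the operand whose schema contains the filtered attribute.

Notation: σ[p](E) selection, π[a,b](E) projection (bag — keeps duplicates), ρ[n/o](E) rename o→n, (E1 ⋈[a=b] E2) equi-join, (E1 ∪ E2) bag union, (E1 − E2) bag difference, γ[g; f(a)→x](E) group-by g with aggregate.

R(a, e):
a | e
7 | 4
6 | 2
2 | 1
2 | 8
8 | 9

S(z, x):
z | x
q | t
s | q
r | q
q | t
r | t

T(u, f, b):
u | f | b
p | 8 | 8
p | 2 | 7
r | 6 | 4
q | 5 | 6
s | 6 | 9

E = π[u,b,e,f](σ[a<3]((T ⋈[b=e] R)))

σ filters on a, owned by the right side.
E' = π[u,b,e,f]((T ⋈[b=e] σ[a<3](R)))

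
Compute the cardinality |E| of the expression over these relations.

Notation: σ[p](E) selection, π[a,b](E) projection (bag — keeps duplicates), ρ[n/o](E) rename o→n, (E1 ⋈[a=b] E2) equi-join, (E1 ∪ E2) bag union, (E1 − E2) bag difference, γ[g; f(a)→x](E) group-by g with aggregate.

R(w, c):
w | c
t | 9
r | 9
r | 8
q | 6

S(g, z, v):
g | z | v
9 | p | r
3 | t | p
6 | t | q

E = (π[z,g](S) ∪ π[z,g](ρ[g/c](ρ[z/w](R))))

Stepwise |·|:
  S → 3
  π[z,g](S) → 3
  R → 4
  ρ[z/w](R) → 4
  ρ[g/c](ρ[z/w](R)) → 4
  π[z,g](ρ[g/c](ρ[z/w](R))) → 4
  (π[z,g](S) ∪ π[z,g](ρ[g/c](ρ[z/w](R)))) → 7

|E| = 7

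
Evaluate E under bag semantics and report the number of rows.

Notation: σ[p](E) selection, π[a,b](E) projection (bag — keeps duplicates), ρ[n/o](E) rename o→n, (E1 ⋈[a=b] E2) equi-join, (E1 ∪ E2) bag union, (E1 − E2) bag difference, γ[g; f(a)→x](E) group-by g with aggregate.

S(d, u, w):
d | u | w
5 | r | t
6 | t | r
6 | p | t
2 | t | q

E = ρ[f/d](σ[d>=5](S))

Row counts bottom-up:
  S → 4
  σ[d>=5](S) → 3
  ρ[f/d](σ[d>=5](S)) → 3

|E| = 3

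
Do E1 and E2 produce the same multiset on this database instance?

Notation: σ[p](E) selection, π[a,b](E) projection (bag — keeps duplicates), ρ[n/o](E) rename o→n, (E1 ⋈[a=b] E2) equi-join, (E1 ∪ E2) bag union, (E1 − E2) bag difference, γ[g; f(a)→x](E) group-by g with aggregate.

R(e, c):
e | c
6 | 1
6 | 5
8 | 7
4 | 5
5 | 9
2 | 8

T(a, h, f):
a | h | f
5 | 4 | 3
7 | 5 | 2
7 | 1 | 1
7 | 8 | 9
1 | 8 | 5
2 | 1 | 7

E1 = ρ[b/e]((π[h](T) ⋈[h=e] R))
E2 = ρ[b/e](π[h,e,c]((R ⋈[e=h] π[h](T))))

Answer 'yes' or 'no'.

E1 row counts bottom-up:
  T → 6
  π[h](T) → 6
  R → 6
  (π[h](T) ⋈[h=e] R) → 4
  ρ[b/e]((π[h](T) ⋈[h=e] R)) → 4
E2 row counts bottom-up:
  R → 6
  T → 6
  π[h](T) → 6
  (R ⋈[e=h] π[h](T)) → 4
  π[h,e,c]((R ⋈[e=h] π[h](T))) → 4
  ρ[b/e](π[h,e,c]((R ⋈[e=h] π[h](T)))) → 4

E1 and E2 produce the same multiset:
h | b | c
4 | 4 | 5
5 | 5 | 9
8 | 8 | 7
8 | 8 | 7

yes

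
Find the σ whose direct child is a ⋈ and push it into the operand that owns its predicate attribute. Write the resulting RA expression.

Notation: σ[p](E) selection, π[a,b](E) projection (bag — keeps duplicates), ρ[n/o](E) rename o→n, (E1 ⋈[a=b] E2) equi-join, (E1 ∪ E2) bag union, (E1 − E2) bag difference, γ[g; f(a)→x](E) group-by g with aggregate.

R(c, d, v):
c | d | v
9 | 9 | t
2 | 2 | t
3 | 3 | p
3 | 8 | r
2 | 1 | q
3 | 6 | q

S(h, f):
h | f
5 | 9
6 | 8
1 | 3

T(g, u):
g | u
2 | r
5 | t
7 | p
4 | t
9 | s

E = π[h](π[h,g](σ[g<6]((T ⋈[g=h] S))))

σ filters on g, owned by the left side.
E' = π[h](π[h,g]((σ[g<6](T) ⋈[g=h] S)))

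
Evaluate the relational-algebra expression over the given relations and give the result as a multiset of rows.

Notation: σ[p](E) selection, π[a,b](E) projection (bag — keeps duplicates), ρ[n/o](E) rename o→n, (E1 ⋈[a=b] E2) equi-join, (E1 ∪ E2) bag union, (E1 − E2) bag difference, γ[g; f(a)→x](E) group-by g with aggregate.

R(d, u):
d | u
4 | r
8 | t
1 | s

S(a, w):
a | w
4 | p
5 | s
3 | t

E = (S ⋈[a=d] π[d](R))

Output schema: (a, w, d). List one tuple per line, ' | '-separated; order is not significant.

Row counts bottom-up:
  S → 3
  R → 3
  π[d](R) → 3
  (S ⋈[a=d] π[d](R)) → 1

== RESULT ==
a | w | d
4 | p | 4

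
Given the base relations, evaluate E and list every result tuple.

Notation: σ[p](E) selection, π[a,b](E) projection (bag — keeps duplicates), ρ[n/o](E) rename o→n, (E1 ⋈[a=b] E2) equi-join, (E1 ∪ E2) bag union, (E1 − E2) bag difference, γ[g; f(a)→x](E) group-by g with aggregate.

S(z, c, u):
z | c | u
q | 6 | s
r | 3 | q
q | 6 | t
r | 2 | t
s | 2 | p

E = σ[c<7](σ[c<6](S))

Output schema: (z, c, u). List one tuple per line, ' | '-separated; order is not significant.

Per-node cardinality:
  S → 5
  σ[c<6](S) → 3
  σ[c<7](σ[c<6](S)) → 3

== RESULT ==
z | c | u
r | 2 | t
r | 3 | q
s | 2 | p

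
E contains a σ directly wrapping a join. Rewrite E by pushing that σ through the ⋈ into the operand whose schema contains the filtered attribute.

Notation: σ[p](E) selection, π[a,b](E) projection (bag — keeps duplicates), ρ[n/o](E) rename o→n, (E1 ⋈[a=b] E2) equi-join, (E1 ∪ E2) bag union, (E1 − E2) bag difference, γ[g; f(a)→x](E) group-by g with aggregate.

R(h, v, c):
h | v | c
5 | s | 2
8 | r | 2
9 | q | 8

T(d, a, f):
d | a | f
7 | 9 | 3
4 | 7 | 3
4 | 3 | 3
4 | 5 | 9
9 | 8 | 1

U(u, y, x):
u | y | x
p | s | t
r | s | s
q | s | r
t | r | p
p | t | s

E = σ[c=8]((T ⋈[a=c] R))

σ filters on c, owned by the right side.
E' = (T ⋈[a=c] σ[c=8](R))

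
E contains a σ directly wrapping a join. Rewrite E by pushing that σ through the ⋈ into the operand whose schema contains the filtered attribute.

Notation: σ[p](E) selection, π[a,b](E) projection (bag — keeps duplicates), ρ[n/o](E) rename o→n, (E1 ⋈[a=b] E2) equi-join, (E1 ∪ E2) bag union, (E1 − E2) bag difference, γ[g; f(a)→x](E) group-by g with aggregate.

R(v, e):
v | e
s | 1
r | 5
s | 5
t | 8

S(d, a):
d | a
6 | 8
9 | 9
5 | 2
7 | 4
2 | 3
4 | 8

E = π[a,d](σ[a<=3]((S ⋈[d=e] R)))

σ filters on a, owned by the left side.
E' = π[a,d]((σ[a<=3](S) ⋈[d=e] R))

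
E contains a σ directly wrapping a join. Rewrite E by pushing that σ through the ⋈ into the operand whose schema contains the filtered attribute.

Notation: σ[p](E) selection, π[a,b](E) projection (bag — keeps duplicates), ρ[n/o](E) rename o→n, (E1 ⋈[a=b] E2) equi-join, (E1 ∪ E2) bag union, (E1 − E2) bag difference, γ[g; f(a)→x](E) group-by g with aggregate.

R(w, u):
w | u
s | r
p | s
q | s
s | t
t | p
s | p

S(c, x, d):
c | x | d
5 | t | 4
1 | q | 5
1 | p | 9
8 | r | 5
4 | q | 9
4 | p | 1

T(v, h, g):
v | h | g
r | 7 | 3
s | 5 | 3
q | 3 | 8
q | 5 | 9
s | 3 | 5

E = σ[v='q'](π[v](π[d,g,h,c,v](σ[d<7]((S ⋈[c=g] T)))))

σ filters on d, owned by the left side.
E' = σ[v='q'](π[v](π[d,g,h,c,v]((σ[d<7](S) ⋈[c=g] T))))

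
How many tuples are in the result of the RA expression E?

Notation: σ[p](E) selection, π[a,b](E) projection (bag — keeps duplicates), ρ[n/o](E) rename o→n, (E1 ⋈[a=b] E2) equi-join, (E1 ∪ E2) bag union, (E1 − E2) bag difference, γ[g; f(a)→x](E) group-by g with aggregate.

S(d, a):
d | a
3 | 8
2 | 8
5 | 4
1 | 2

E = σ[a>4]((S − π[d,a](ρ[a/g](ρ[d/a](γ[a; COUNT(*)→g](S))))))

Subexpression sizes:
  S → 4
  S → 4
  γ[a; COUNT(*)→g](S) → 3
  ρ[d/a](γ[a; COUNT(*)→g](S)) → 3
  ρ[a/g](ρ[d/a](γ[a; COUNT(*)→g](S))) → 3
  π[d,a](ρ[a/g](ρ[d/a](γ[a; COUNT(*)→g](S)))) → 3
  (S − π[d,a](ρ[a/g](ρ[d/a](γ[a; COUNT(*)→g](S))))) → 4
  σ[a>4]((S − π[d,a](ρ[a/g](ρ[d/a](γ[a; COUNT(*)→g](S)))))) → 2

|E| = 2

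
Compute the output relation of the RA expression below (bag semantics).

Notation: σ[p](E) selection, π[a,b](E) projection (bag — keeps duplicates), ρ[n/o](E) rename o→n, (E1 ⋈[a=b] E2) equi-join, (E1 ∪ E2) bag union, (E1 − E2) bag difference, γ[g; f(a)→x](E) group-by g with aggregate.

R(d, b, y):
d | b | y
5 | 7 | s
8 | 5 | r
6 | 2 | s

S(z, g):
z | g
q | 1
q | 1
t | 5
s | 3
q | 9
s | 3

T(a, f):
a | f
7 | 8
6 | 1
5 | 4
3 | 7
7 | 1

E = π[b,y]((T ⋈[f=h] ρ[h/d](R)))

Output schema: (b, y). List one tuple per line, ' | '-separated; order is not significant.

Row counts bottom-up:
  T → 5
  R → 3
  ρ[h/d](R) → 3
  (T ⋈[f=h] ρ[h/d](R)) → 1
  π[b,y]((T ⋈[f=h] ρ[h/d](R))) → 1

== RESULT ==
b | y
5 | r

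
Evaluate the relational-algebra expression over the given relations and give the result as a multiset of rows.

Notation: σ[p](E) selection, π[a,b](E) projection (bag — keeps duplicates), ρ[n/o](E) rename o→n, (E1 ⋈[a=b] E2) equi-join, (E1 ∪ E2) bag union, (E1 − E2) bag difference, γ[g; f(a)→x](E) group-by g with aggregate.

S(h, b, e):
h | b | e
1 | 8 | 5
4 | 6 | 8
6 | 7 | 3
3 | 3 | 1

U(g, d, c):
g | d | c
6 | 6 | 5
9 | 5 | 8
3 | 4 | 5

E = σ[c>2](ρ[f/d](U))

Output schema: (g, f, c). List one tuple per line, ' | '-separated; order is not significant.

Stepwise |·|:
  U → 3
  ρ[f/d](U) → 3
  σ[c>2](ρ[f/d](U)) → 3

== RESULT ==
g | f | c
3 | 4 | 5
6 | 6 | 5
9 | 5 | 8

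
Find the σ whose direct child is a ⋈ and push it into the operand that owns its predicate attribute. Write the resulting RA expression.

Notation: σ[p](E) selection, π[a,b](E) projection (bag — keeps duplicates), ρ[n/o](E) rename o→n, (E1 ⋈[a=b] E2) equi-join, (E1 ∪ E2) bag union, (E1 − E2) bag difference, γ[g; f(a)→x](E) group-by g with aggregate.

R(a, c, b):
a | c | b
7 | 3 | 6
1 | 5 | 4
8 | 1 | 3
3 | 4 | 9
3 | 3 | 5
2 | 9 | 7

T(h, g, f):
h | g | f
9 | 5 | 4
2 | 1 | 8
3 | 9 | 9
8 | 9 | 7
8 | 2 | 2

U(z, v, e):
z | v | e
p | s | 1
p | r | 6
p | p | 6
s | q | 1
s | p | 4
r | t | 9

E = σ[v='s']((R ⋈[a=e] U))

σ filters on v, owned by the right side.
E' = (R ⋈[a=e] σ[v='s'](U))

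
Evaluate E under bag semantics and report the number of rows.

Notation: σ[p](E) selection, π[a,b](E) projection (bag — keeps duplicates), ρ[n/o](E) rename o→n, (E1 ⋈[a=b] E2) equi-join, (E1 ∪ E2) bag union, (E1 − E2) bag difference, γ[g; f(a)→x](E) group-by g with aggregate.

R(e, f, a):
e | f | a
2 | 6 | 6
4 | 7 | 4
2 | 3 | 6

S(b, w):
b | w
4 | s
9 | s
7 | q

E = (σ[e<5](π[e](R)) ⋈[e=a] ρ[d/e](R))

Stepwise |·|:
  R → 3
  π[e](R) → 3
  σ[e<5](π[e](R)) → 3
  R → 3
  ρ[d/e](R) → 3
  (σ[e<5](π[e](R)) ⋈[e=a] ρ[d/e](R)) → 1

|E| = 1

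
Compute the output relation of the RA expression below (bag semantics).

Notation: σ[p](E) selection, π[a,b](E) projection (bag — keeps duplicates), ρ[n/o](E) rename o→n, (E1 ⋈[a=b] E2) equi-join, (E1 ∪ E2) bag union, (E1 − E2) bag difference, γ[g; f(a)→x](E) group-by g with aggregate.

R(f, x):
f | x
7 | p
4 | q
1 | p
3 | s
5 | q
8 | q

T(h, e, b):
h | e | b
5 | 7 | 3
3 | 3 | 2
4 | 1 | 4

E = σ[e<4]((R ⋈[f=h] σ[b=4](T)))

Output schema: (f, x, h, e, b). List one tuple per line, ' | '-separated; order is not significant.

Row counts bottom-up:
  R → 6
  T → 3
  σ[b=4](T) → 1
  (R ⋈[f=h] σ[b=4](T)) → 1
  σ[e<4]((R ⋈[f=h] σ[b=4](T))) → 1

== RESULT ==
f | x | h | e | b
4 | q | 4 | 1 | 4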